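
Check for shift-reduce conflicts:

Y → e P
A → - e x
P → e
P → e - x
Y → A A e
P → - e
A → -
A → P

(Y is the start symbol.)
Yes — I1: [A → - .] vs [A → - . e x]; I5: [P → e .] vs [P → . - e]; I8: [P → e .] vs [P → e . - x]; I14: [P → - e .] vs [A → - e . x]

Augment with Y' → Y and build the canonical LR(0) collection (I0 = CLOSURE({[Y' → . Y]}), then GOTO on every symbol after a dot until no new states appear). It has 16 states:
  I0: { [A → . - e x], [A → . -], [A → . P], [P → . - e], [P → . e - x], [P → . e], [Y → . A A e], [Y → . e P], [Y' → . Y] }  — shift
  I1: { [A → - . e x], [A → - .], [P → - . e] }  — shift, reduce
  I2: { [A → . - e x], [A → . -], [A → . P], [P → . - e], [P → . e - x], [P → . e], [Y → A . A e] }  — shift
  I3: { [A → P .] }  — reduce
  I4: { [Y' → Y .] }  — accept
  I5: { [P → . - e], [P → . e - x], [P → . e], [P → e . - x], [P → e .], [Y → e . P] }  — shift, reduce
  I6: { [P → - . e], [P → e - . x] }  — shift
  I7: { [Y → e P .] }  — reduce
  I8: { [P → e . - x], [P → e .] }  — shift, reduce
  I9: { [P → e - . x] }  — shift
  I10: { [P → e - x .] }  — reduce
  I11: { [P → - e .] }  — reduce
  I12: { [Y → A A . e] }  — shift
  I13: { [Y → A A e .] }  — reduce
  I14: { [A → - e . x], [P → - e .] }  — shift, reduce
  I15: { [A → - e x .] }  — reduce

I1 contains reduce item [A → - .] and shift items [A → - . e x], [P → - . e] — shift-reduce conflict.
I5 contains reduce item [P → e .] and shift items [P → . - e], [P → . e], [P → . e - x], [P → e . - x] — shift-reduce conflict.
I8 contains reduce item [P → e .] and shift item [P → e . - x] — shift-reduce conflict.
I14 contains reduce item [P → - e .] and shift item [A → - e . x] — shift-reduce conflict.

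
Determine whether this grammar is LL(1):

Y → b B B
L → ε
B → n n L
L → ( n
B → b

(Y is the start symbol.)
Relevant sets:
  FOLLOW(L) = { $, 'b', 'n' }

For L:
  PREDICT(L → ε) = { $, 'b', 'n' }
  PREDICT(L → '(' n) = { '(' }
For B:
  PREDICT(B → n n L) = { 'n' }
  PREDICT(B → b) = { 'b' }
Y has a single production, so nothing to check there.

All predict sets are disjoint. The grammar IS LL(1).

Answer: Yes, the grammar is LL(1).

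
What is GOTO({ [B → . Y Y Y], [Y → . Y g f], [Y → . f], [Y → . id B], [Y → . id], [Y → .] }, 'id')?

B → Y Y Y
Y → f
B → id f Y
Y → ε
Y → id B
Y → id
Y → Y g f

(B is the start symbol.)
GOTO(I, 'id') = CLOSURE({ [A → αX.β] : [A → α.Xβ] ∈ I, X = 'id' })

Items with dot before 'id', with the dot advanced:
  [Y → . id] → [Y → id .]
  [Y → . id B] → [Y → id . B]
Closure of the advanced items:
  [Y → id . B] has the dot before B: add [B → . Y Y Y], [B → . id f Y]
  [B → . Y Y Y] has the dot before Y: add [Y → . f], [Y → .], [Y → . id B], [Y → . id], [Y → . Y g f]

GOTO = { [B → . Y Y Y], [B → . id f Y], [Y → . Y g f], [Y → . f], [Y → . id B], [Y → . id], [Y → .], [Y → id . B], [Y → id .] }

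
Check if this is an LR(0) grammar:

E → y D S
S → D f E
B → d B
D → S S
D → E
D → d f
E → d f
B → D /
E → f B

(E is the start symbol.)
No. Reduce-reduce conflict: [D → d f .] and [E → d f .]

A grammar is LR(0) if no state in the canonical LR(0) collection has:
  - both a shift item (dot before a terminal) and a complete item (shift-reduce conflict), or
  - two or more complete items (reduce-reduce conflict; the accept item [E' → E .] counts as a complete item here).

Augment with E' → E and build the canonical LR(0) collection (I0 = CLOSURE({[E' → . E]}), then GOTO on every symbol after a dot until no new states appear). It has 24 states:
  I0: { [E → . d f], [E → . f B], [E → . y D S], [E' → . E] }  — shift
  I1: { [E' → E .] }  — accept
  I2: { [E → d . f] }  — shift
  I3: { [B → . D /], [B → . d B], [D → . E], [D → . S S], [D → . d f], [E → . d f], [E → . f B], [E → . y D S], [E → f . B], [S → . D f E] }  — shift
  I4: { [D → . E], [D → . S S], [D → . d f], [E → . d f], [E → . f B], [E → . y D S], [E → y . D S], [S → . D f E] }  — shift
  I5: { [D → . E], [D → . S S], [D → . d f], [E → . d f], [E → . f B], [E → . y D S], [E → y D . S], [S → . D f E], [S → D . f E] }  — shift
  I6: { [D → E .] }  — reduce
  I7: { [D → . E], [D → . S S], [D → . d f], [D → S . S], [E → . d f], [E → . f B], [E → . y D S], [S → . D f E] }  — shift
  I8: { [D → d . f], [E → d . f] }  — shift
  I9: { [D → d f .], [E → d f .] }  — 2 reduces
  I10: { [S → D . f E] }  — shift
  I11: { [D → . E], [D → . S S], [D → . d f], [D → S . S], [D → S S .], [E → . d f], [E → . f B], [E → . y D S], [S → . D f E] }  — shift, reduce
  I12: { [E → . d f], [E → . f B], [E → . y D S], [S → D f . E] }  — shift
  I13: { [S → D f E .] }  — reduce
  I14: { [D → . E], [D → . S S], [D → . d f], [D → S . S], [E → . d f], [E → . f B], [E → . y D S], [E → y D S .], [S → . D f E] }  — shift, reduce
  I15: { [B → . D /], [B → . d B], [D → . E], [D → . S S], [D → . d f], [E → . d f], [E → . f B], [E → . y D S], [E → f . B], [S → . D f E], [S → D f . E] }  — shift
  I16: { [E → f B .] }  — reduce
  I17: { [B → D . /], [S → D . f E] }  — shift
  I18: { [D → E .], [S → D f E .] }  — 2 reduces
  I19: { [B → . D /], [B → . d B], [B → d . B], [D → . E], [D → . S S], [D → . d f], [D → d . f], [E → . d f], [E → . f B], [E → . y D S], [E → d . f], [S → . D f E] }  — shift
  I20: { [B → d B .] }  — reduce
  I21: { [B → . D /], [B → . d B], [D → . E], [D → . S S], [D → . d f], [D → d f .], [E → . d f], [E → . f B], [E → . y D S], [E → d f .], [E → f . B], [S → . D f E] }  — shift, 2 reduces
  I22: { [B → D / .] }  — reduce
  I23: { [E → d f .] }  — reduce

Conflict in state I9:
  Reduce-reduce conflict: [D → d f .] and [E → d f .]
So the grammar is NOT LR(0).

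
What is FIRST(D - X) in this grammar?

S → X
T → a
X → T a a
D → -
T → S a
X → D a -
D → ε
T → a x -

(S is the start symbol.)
{ '-' }

FIRST sets of the non-terminals involved (from the grammar, by fixed-point iteration):
  FIRST(D) = { '-', ε }

To compute FIRST(D - X), process the symbols left to right:
Symbol D is a non-terminal. Add FIRST(D) \ {ε} = { '-' }
D is nullable (ε ∈ FIRST(D)), continue to the next symbol.
Symbol - is a terminal. Add '-' and stop.
FIRST(D - X) = { '-' }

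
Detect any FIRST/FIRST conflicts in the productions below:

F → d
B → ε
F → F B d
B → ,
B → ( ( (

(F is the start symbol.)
A FIRST/FIRST conflict occurs when two productions N → α and N → β for the same non-terminal have FIRST(α) ∩ FIRST(β) ≠ ∅ (with ε ∈ FIRST of a nullable right-hand side, so two nullable alternatives also conflict).

FIRST sets of the non-terminals at (or reachable through a nullable prefix from) the front of some alternative:
  FIRST(F) = { 'd' }

Productions for F:
  F → d: FIRST = { 'd' }
  F → F B d: FIRST = { 'd' }
Productions for B:
  B → ε: FIRST = { ε }
  B → ,: FIRST = { ',' }
  B → ( ( (: FIRST = { '(' }

Conflict for F: F → d and F → F B d
  Overlap: { 'd' }

Answer: Yes. F → d / F → F B d on { 'd' }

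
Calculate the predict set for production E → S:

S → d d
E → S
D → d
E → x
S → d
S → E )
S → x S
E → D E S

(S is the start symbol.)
{ 'd', 'x' }

PREDICT(E → S) = (FIRST(RHS) \ {ε}) ∪ (FOLLOW(E) if ε ∈ FIRST(RHS), i.e. RHS ⇒* ε)
FIRST(S) = { 'd', 'x' }
FIRST(S) = { 'd', 'x' }
ε ∉ FIRST(S), so FOLLOW(E) is not added.
PREDICT(E → S) = { 'd', 'x' }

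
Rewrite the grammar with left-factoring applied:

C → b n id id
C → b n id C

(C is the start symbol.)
Left-factoring transforms A → αβ₁ | αβ₂ into A → αA' and A' → β₁ | β₂
(α is the longest common prefix among the alternatives). Repeat until
no nonterminal has two alternatives with a common prefix.

Round 1: C has alternatives sharing prefix 'b n id'. Introduce C': C → b n id C'
  Add: C' → id
  Add: C' → C

No remaining common prefixes — done.

Resulting grammar:
C → b n id C'
C' → id
C' → C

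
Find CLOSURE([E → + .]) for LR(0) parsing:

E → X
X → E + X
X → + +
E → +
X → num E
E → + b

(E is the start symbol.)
Start with: [E → + .]
The dot is at the end, so nothing is added.

CLOSURE = { [E → + .] }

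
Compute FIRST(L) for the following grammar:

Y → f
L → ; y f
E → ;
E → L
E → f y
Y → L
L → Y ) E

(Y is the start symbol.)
{ ';', 'f' }

FIRST sets of the other non-terminals involved (by the same procedure, iterated to a fixed point):
  FIRST(Y) = { ';', 'f' }

From L → ; y f:
  - ';' is a terminal: add ';' and stop
From L → Y ) E:
  - Y is a non-terminal: add FIRST(Y) \ {ε} = { ';', 'f' }
    Y is not nullable, so stop

Collecting: FIRST(L) = { ';', 'f' }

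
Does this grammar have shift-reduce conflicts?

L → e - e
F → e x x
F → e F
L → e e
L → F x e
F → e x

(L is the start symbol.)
Yes — I6: [L → e e .] vs [F → . e F]; I7: [F → e x .] vs [F → e x . x]

Augment with L' → L and build the canonical LR(0) collection (I0 = CLOSURE({[L' → . L]}), then GOTO on every symbol after a dot until no new states appear). It has 13 states:
  I0: { [F → . e F], [F → . e x x], [F → . e x], [L → . F x e], [L → . e - e], [L → . e e], [L' → . L] }  — shift
  I1: { [L → F . x e] }  — shift
  I2: { [L' → L .] }  — accept
  I3: { [F → . e F], [F → . e x x], [F → . e x], [F → e . F], [F → e . x x], [F → e . x], [L → e . - e], [L → e . e] }  — shift
  I4: { [L → e - . e] }  — shift
  I5: { [F → e F .] }  — reduce
  I6: { [F → . e F], [F → . e x x], [F → . e x], [F → e . F], [F → e . x x], [F → e . x], [L → e e .] }  — shift, reduce
  I7: { [F → e x . x], [F → e x .] }  — shift, reduce
  I8: { [F → e x x .] }  — reduce
  I9: { [F → . e F], [F → . e x x], [F → . e x], [F → e . F], [F → e . x x], [F → e . x] }  — shift
  I10: { [L → e - e .] }  — reduce
  I11: { [L → F x . e] }  — shift
  I12: { [L → F x e .] }  — reduce

I6 contains reduce item [L → e e .] and shift items [F → . e F], [F → . e x], [F → e . x], [F → . e x x], [F → e . x x] — shift-reduce conflict.
I7 contains reduce item [F → e x .] and shift item [F → e x . x] — shift-reduce conflict.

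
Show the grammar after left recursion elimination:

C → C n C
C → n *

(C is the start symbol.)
C is directly left-recursive. The standard transformation for
  A → A α₁ | ... | A α_m | β₁ | ... | β_n
is
  A  → β₁ A' | ... | β_n A'
  A' → α₁ A' | ... | α_m A' | ε

C → n * becomes C → n * C'
C → C n C becomes C' → n C C'
Add C' → ε

Resulting grammar:
C → n * C'
C' → n C C'
C' → ε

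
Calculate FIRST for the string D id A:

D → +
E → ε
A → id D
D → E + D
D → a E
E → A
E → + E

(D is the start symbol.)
FIRST sets of the non-terminals involved (from the grammar, by fixed-point iteration):
  FIRST(D) = { '+', 'a', 'id' }

To compute FIRST(D id A), process the symbols left to right:
Symbol D is a non-terminal. Add FIRST(D) \ {ε} = { '+', 'a', 'id' }
D is not nullable (ε ∉ FIRST(D)), so stop here.
FIRST(D id A) = { '+', 'a', 'id' }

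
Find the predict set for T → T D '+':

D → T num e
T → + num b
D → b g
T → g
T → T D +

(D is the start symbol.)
PREDICT(T → T D '+') = (FIRST(RHS) \ {ε}) ∪ (FOLLOW(T) if ε ∈ FIRST(RHS), i.e. RHS ⇒* ε)
FIRST(T) = { '+', 'g' }
FIRST(T D '+') = { '+', 'g' }
ε ∉ FIRST(T D '+'), so FOLLOW(T) is not added.
PREDICT(T → T D '+') = { '+', 'g' }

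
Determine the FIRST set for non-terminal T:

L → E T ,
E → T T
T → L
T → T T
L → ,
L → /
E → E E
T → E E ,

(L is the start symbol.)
FIRST sets of the other non-terminals involved (by the same procedure, iterated to a fixed point):
  FIRST(L) = { ',', '/' }
  FIRST(E) = { ',', '/' }

From T → L:
  - L is a non-terminal: add FIRST(L) \ {ε} = { ',', '/' }
    L is not nullable, so stop
From T → T T:
  - T is the symbol being defined: contributes nothing new
    T is not nullable, so stop
From T → E E ,:
  - E is a non-terminal: add FIRST(E) \ {ε} = { ',', '/' }
    E is not nullable, so stop

Collecting: FIRST(T) = { ',', '/' }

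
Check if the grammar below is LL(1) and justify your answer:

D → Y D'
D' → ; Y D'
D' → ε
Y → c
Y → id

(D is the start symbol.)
A grammar is LL(1) if for each non-terminal N with multiple productions, the predict sets of those productions are pairwise disjoint, where PREDICT(N → α) = (FIRST(α) \ {ε}) ∪ (FOLLOW(N) if α ⇒* ε).

Relevant sets:
  FOLLOW(D') = { $ }

For D':
  PREDICT(D' → ';' Y D') = { ';' }
  PREDICT(D' → ε) = { $ }
For Y:
  PREDICT(Y → c) = { 'c' }
  PREDICT(Y → id) = { 'id' }
D has a single production, so nothing to check there.

All predict sets are disjoint. The grammar IS LL(1).

Answer: Yes, the grammar is LL(1).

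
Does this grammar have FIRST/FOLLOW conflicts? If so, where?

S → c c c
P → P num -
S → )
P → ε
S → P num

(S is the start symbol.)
A FIRST/FOLLOW conflict occurs when a non-terminal N has a nullable alternative N → β (β ⇒* ε) and another alternative N → α with FIRST(α) ∩ FOLLOW(N) ≠ ∅: on such a lookahead the parser cannot decide between expanding α and letting N vanish via β.

Nullable non-terminals: P.
FIRST sets used below: FIRST(P) = { 'num', ε }

P: nullable alternative(s) P → ε; FOLLOW(P) = { 'num' }
  P → P num -: FIRST \ {ε} = { 'num' } — overlaps FOLLOW(P) on { 'num' }: CONFLICT
  P → ε: FIRST \ {ε} = { } — this is the only nullable alternative, skip

S has no nullable alternative, so no FIRST/FOLLOW check is needed there.

So the grammar has 1 FIRST/FOLLOW conflict (marked CONFLICT above).

Answer: Yes. P → P num '-' with FOLLOW(P) on { 'num' }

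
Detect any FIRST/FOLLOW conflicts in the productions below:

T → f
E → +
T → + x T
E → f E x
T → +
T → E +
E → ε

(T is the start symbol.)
A FIRST/FOLLOW conflict occurs when a non-terminal N has a nullable alternative N → β (β ⇒* ε) and another alternative N → α with FIRST(α) ∩ FOLLOW(N) ≠ ∅: on such a lookahead the parser cannot decide between expanding α and letting N vanish via β.

Nullable non-terminals: E.

E: nullable alternative(s) E → ε; FOLLOW(E) = { '+', 'x' }
  E → +: FIRST \ {ε} = { '+' } — overlaps FOLLOW(E) on { '+' }: CONFLICT
  E → f E x: FIRST \ {ε} = { 'f' } — disjoint from FOLLOW(E)
  E → ε: FIRST \ {ε} = { } — this is the only nullable alternative, skip

T has no nullable alternative, so no FIRST/FOLLOW check is needed there.

So the grammar has 1 FIRST/FOLLOW conflict (marked CONFLICT above).

Answer: Yes. E → '+' with FOLLOW(E) on { '+' }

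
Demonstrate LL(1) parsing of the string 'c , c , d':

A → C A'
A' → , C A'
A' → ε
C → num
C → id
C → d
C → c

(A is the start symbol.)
Stack is shown with the top on the left.

Stack     Input        Action
-----------------------------
A $       c , c , d $  output A → C A'
C A' $    c , c , d $  output C → c
c A' $    c , c , d $  match 'c'
A' $      , c , d $    output A' → , C A'
, C A' $  , c , d $    match ','
C A' $    c , d $      output C → c
c A' $    c , d $      match 'c'
A' $      , d $        output A' → , C A'
, C A' $  , d $        match ','
C A' $    d $          output C → d
d A' $    d $          match 'd'
A' $      $            output A' → ε
$         $            accept

The string is accepted.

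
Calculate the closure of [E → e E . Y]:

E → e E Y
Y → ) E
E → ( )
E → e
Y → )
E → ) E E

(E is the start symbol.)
{ [E → e E . Y], [Y → . ) E], [Y → . )] }

To compute CLOSURE, for each item [A → α.Bβ] where B is a non-terminal, add [B → .γ] for all productions B → γ; repeat for the newly added items until nothing changes.

Start with: [E → e E . Y]
  [E → e E . Y] has the dot before Y: add [Y → . ) E], [Y → . )]
No further items can be added.

CLOSURE = { [E → e E . Y], [Y → . ) E], [Y → . )] }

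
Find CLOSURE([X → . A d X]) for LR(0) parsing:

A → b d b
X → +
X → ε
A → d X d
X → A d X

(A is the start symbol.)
Start with: [X → . A d X]
  [X → . A d X] has the dot before A: add [A → . b d b], [A → . d X d]
No further items can be added.

CLOSURE = { [A → . b d b], [A → . d X d], [X → . A d X] }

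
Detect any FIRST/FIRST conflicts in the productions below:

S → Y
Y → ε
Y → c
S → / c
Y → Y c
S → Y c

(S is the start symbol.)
A FIRST/FIRST conflict occurs when two productions N → α and N → β for the same non-terminal have FIRST(α) ∩ FIRST(β) ≠ ∅ (with ε ∈ FIRST of a nullable right-hand side, so two nullable alternatives also conflict).

FIRST sets of the non-terminals at (or reachable through a nullable prefix from) the front of some alternative:
  FIRST(Y) = { 'c', ε }

Productions for S:
  S → Y: FIRST = { 'c', ε }
  S → / c: FIRST = { '/' }
  S → Y c: FIRST = { 'c' }
Productions for Y:
  Y → ε: FIRST = { ε }
  Y → c: FIRST = { 'c' }
  Y → Y c: FIRST = { 'c' }

Conflict for S: S → Y and S → Y c
  Overlap: { 'c' }
Conflict for Y: Y → c and Y → Y c
  Overlap: { 'c' }

Answer: Yes. S → Y / S → Y c on { 'c' }; Y → c / Y → Y c on { 'c' }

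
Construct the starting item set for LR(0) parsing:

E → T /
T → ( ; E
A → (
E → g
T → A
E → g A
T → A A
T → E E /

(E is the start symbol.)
{ [A → . (], [E → . T /], [E → . g A], [E → . g], [E' → . E], [T → . ( ; E], [T → . A A], [T → . A], [T → . E E /] }

First, augment the grammar with E' → E
I₀ = CLOSURE({ [E' → . E] }):
  [E' → . E] has the dot before E: add [E → . T /], [E → . g], [E → . g A]
  [E → . T /] has the dot before T: add [T → . ( ; E], [T → . A], [T → . A A], [T → . E E /]
  [T → . A] has the dot before A: add [A → . (]
No further items can be added.

I₀ = { [A → . (], [E → . T /], [E → . g A], [E → . g], [E' → . E], [T → . ( ; E], [T → . A A], [T → . A], [T → . E E /] }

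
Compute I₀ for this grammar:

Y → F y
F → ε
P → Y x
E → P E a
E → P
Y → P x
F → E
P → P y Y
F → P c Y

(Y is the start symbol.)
{ [E → . P E a], [E → . P], [F → . E], [F → . P c Y], [F → .], [P → . P y Y], [P → . Y x], [Y → . F y], [Y → . P x], [Y' → . Y] }

First, augment the grammar with Y' → Y
I₀ = CLOSURE({ [Y' → . Y] }):
  [Y' → . Y] has the dot before Y: add [Y → . F y], [Y → . P x]
  [Y → . F y] has the dot before F: add [F → .], [F → . E], [F → . P c Y]
  [Y → . P x] has the dot before P: add [P → . Y x], [P → . P y Y]
  [F → . E] has the dot before E: add [E → . P E a], [E → . P]
No further items can be added.

I₀ = { [E → . P E a], [E → . P], [F → . E], [F → . P c Y], [F → .], [P → . P y Y], [P → . Y x], [Y → . F y], [Y → . P x], [Y' → . Y] }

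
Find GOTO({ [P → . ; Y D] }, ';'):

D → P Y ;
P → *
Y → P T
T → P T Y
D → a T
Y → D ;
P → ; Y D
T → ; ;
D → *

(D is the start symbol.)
{ [D → . *], [D → . P Y ;], [D → . a T], [P → . *], [P → . ; Y D], [P → ; . Y D], [Y → . D ;], [Y → . P T] }

GOTO(I, ';') = CLOSURE({ [A → αX.β] : [A → α.Xβ] ∈ I, X = ';' })

Items with dot before ';', with the dot advanced:
  [P → . ; Y D] → [P → ; . Y D]
Closure of the advanced items:
  [P → ; . Y D] has the dot before Y: add [Y → . P T], [Y → . D ;]
  [Y → . P T] has the dot before P: add [P → . *], [P → . ; Y D]
  [Y → . D ;] has the dot before D: add [D → . P Y ;], [D → . a T], [D → . *]

GOTO = { [D → . *], [D → . P Y ;], [D → . a T], [P → . *], [P → . ; Y D], [P → ; . Y D], [Y → . D ;], [Y → . P T] }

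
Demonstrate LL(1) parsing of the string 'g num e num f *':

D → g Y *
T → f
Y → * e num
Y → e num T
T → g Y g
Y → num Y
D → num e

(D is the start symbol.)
Stack is shown with the top on the left.

Stack        Input              Action
--------------------------------------
D $          g num e num f * $  output D → g Y *
g Y * $      g num e num f * $  match 'g'
Y * $        num e num f * $    output Y → num Y
num Y * $    num e num f * $    match 'num'
Y * $        e num f * $        output Y → e num T
e num T * $  e num f * $        match 'e'
num T * $    num f * $          match 'num'
T * $        f * $              output T → f
f * $        f * $              match 'f'
* $          * $                match '*'
$            $                  accept

The string is accepted.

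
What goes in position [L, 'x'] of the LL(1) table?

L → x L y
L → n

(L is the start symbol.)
To find M[L, 'x'], we find productions for L where 'x' is in the predict set (PREDICT(N → α) = (FIRST(α) \ {ε}) ∪ (FOLLOW(N) if α ⇒* ε)).

L → x L y: PREDICT = { 'x' }
  'x' is in predict set, so this production goes in M[L, 'x']
L → n: PREDICT = { 'n' }

M[L, 'x'] = L → x L y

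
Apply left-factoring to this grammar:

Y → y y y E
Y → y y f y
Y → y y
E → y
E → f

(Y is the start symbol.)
Y → y y Y'
Y' → y E
Y' → f y
Y' → ε
E → y
E → f

Left-factoring transforms A → αβ₁ | αβ₂ into A → αA' and A' → β₁ | β₂
(α is the longest common prefix among the alternatives). Repeat until
no nonterminal has two alternatives with a common prefix.

Round 1: Y has alternatives sharing prefix 'y y'. Introduce Y': Y → y y Y'
  Add: Y' → y E
  Add: Y' → f y
  Add: Y' → ε

No remaining common prefixes — done.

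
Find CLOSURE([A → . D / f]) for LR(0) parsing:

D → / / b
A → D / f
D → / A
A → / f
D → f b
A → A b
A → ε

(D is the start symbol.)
To compute CLOSURE, for each item [A → α.Bβ] where B is a non-terminal, add [B → .γ] for all productions B → γ; repeat for the newly added items until nothing changes.

Start with: [A → . D / f]
  [A → . D / f] has the dot before D: add [D → . / / b], [D → . / A], [D → . f b]
No further items can be added.

CLOSURE = { [A → . D / f], [D → . / / b], [D → . / A], [D → . f b] }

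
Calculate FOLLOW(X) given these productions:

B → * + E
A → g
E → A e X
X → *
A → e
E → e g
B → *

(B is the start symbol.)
In E → A e X: X is at the end, add FOLLOW(E)

The FOLLOW sets referred to above (computed the same way, to a fixed point):
  FOLLOW(E) = { $ }

Taking the union: FOLLOW(X) = { $ }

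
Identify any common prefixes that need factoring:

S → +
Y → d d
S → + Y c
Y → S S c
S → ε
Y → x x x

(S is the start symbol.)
Yes, S has productions with common prefix '+'

Left-factoring is needed when two productions for the same non-terminal
share a common prefix on the right-hand side.

Productions for S:
  S → +
  S → + Y c
  S → ε
Productions for Y:
  Y → d d
  Y → S S c
  Y → x x x

Found common prefix '+' in productions for S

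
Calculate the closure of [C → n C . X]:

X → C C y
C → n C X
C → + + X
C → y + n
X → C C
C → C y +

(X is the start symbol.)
Start with: [C → n C . X]
  [C → n C . X] has the dot before X: add [X → . C C y], [X → . C C]
  [X → . C C y] has the dot before C: add [C → . n C X], [C → . + + X], [C → . y + n], [C → . C y +]
No further items can be added.

CLOSURE = { [C → . + + X], [C → . C y +], [C → . n C X], [C → . y + n], [C → n C . X], [X → . C C y], [X → . C C] }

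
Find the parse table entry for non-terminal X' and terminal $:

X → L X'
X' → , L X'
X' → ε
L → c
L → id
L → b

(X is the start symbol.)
To find M[X', $], we find productions for X' where $ is in the predict set (PREDICT(N → α) = (FIRST(α) \ {ε}) ∪ (FOLLOW(N) if α ⇒* ε)).

Relevant sets:
  FOLLOW(X') = { $ }

X' → , L X': PREDICT = { ',' }
X' → ε: PREDICT = { $ }
  $ is in predict set, so this production goes in M[X', $]

M[X', $] = X' → ε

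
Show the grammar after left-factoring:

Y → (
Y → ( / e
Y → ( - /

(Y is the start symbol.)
Left-factoring transforms A → αβ₁ | αβ₂ into A → αA' and A' → β₁ | β₂
(α is the longest common prefix among the alternatives). Repeat until
no nonterminal has two alternatives with a common prefix.

Round 1: Y has alternatives sharing prefix '('. Introduce Y': Y → ( Y'
  Add: Y' → ε
  Add: Y' → / e
  Add: Y' → - /

No remaining common prefixes — done.

Resulting grammar:
Y → ( Y'
Y' → ε
Y' → / e
Y' → - /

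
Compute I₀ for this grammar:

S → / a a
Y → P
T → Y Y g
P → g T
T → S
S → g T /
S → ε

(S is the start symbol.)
{ [S → . / a a], [S → . g T /], [S → .], [S' → . S] }

First, augment the grammar with S' → S
I₀ = CLOSURE({ [S' → . S] }):
  [S' → . S] has the dot before S: add [S → . / a a], [S → . g T /], [S → .]
No further items can be added.

I₀ = { [S → . / a a], [S → . g T /], [S → .], [S' → . S] }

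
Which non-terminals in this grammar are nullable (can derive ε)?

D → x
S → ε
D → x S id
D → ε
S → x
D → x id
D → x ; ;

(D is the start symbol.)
ε-productions: S → ε, D → ε
So S, D are immediately nullable.
Every non-terminal is now nullable.
Nullable = { 'D', 'S' }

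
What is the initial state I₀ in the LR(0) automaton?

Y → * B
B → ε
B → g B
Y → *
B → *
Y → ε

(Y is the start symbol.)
First, augment the grammar with Y' → Y
I₀ = CLOSURE({ [Y' → . Y] }):
  [Y' → . Y] has the dot before Y: add [Y → . * B], [Y → . *], [Y → .]
No further items can be added.

I₀ = { [Y → . * B], [Y → . *], [Y → .], [Y' → . Y] }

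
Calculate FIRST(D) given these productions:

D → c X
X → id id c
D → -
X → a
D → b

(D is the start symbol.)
{ '-', 'b', 'c' }

From D → c X:
  - c is a terminal: add 'c' and stop
From D → -:
  - '-' is a terminal: add '-' and stop
From D → b:
  - b is a terminal: add 'b' and stop

Collecting: FIRST(D) = { '-', 'b', 'c' }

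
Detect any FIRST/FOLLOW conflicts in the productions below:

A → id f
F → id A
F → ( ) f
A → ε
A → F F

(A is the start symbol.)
A FIRST/FOLLOW conflict occurs when a non-terminal N has a nullable alternative N → β (β ⇒* ε) and another alternative N → α with FIRST(α) ∩ FOLLOW(N) ≠ ∅: on such a lookahead the parser cannot decide between expanding α and letting N vanish via β.

Nullable non-terminals: A.
FIRST sets used below: FIRST(F) = { '(', 'id' }

A: nullable alternative(s) A → ε; FOLLOW(A) = { $, '(', 'id' }
  A → id f: FIRST \ {ε} = { 'id' } — overlaps FOLLOW(A) on { 'id' }: CONFLICT
  A → ε: FIRST \ {ε} = { } — this is the only nullable alternative, skip
  A → F F: FIRST \ {ε} = { '(', 'id' } — overlaps FOLLOW(A) on { '(', 'id' }: CONFLICT

F has no nullable alternative, so no FIRST/FOLLOW check is needed there.

So the grammar has 2 FIRST/FOLLOW conflicts (marked CONFLICT above).

Answer: Yes. A → id f with FOLLOW(A) on { 'id' }; A → F F with FOLLOW(A) on { '(', 'id' }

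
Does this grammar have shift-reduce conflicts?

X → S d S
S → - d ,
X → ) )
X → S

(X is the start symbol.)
A shift-reduce conflict occurs when an LR(0) state has both:
  - a complete (reduce) item [A → α .] (dot at the end), and
  - a shift item [B → β . c γ] (dot before a terminal).

Augment with X' → X and build the canonical LR(0) collection (I0 = CLOSURE({[X' → . X]}), then GOTO on every symbol after a dot until no new states appear). It has 10 states:
  I0: { [S → . - d ,], [X → . ) )], [X → . S d S], [X → . S], [X' → . X] }  — shift
  I1: { [X → ) . )] }  — shift
  I2: { [S → - . d ,] }  — shift
  I3: { [X → S . d S], [X → S .] }  — shift, reduce
  I4: { [X' → X .] }  — accept
  I5: { [S → . - d ,], [X → S d . S] }  — shift
  I6: { [X → S d S .] }  — reduce
  I7: { [S → - d . ,] }  — shift
  I8: { [S → - d , .] }  — reduce
  I9: { [X → ) ) .] }  — reduce

I3 contains reduce item [X → S .] and shift item [X → S . d S] — shift-reduce conflict.

Answer: Yes — I3: [X → S .] vs [X → S . d S]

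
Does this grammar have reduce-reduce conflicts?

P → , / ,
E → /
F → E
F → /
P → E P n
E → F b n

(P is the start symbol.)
Yes — I2: [E → / .] vs [F → / .]

A reduce-reduce conflict occurs when an LR(0) state has two complete items [A → α .] and [B → β .] — both call for a reduction, and with no lookahead the parser cannot choose between them.

Augment with P' → P and build the canonical LR(0) collection (I0 = CLOSURE({[P' → . P]}), then GOTO on every symbol after a dot until no new states appear). It has 12 states:
  I0: { [E → . /], [E → . F b n], [F → . /], [F → . E], [P → . , / ,], [P → . E P n], [P' → . P] }  — shift
  I1: { [P → , . / ,] }  — shift
  I2: { [E → / .], [F → / .] }  — 2 reduces
  I3: { [E → . /], [E → . F b n], [F → . /], [F → . E], [F → E .], [P → . , / ,], [P → . E P n], [P → E . P n] }  — shift, reduce
  I4: { [E → F . b n] }  — shift
  I5: { [P' → P .] }  — accept
  I6: { [E → F b . n] }  — shift
  I7: { [E → F b n .] }  — reduce
  I8: { [P → E P . n] }  — shift
  I9: { [P → E P n .] }  — reduce
  I10: { [P → , / . ,] }  — shift
  I11: { [P → , / , .] }  — reduce

I2 contains complete items [E → / .], [F → / .] — reduce-reduce conflict.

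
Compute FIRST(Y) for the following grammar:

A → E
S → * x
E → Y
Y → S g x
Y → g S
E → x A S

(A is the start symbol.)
To compute FIRST(Y), examine every production with Y on the left-hand side, reading each right-hand side left to right until a non-nullable symbol is reached.

FIRST sets of the other non-terminals involved (by the same procedure, iterated to a fixed point):
  FIRST(S) = { '*' }

From Y → S g x:
  - S is a non-terminal: add FIRST(S) \ {ε} = { '*' }
    S is not nullable, so stop
From Y → g S:
  - g is a terminal: add 'g' and stop

Collecting: FIRST(Y) = { '*', 'g' }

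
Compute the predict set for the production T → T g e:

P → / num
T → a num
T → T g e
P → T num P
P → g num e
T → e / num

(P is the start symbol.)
PREDICT(T → T g e) = (FIRST(RHS) \ {ε}) ∪ (FOLLOW(T) if ε ∈ FIRST(RHS), i.e. RHS ⇒* ε)
FIRST(T) = { 'a', 'e' }
FIRST(T g e) = { 'a', 'e' }
ε ∉ FIRST(T g e), so FOLLOW(T) is not added.
PREDICT(T → T g e) = { 'a', 'e' }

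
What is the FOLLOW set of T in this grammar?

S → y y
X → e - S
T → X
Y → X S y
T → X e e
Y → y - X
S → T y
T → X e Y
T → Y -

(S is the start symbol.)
{ 'y' }

In S → T y: T is followed by y, add FIRST(y) \ {ε} = { 'y' }

Taking the union: FOLLOW(T) = { 'y' }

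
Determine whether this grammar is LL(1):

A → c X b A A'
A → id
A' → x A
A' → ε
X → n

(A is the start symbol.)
A grammar is LL(1) if for each non-terminal N with multiple productions, the predict sets of those productions are pairwise disjoint, where PREDICT(N → α) = (FIRST(α) \ {ε}) ∪ (FOLLOW(N) if α ⇒* ε).

Relevant sets:
  FOLLOW(A') = { $, 'x' }

For A:
  PREDICT(A → c X b A A') = { 'c' }
  PREDICT(A → id) = { 'id' }
For A':
  PREDICT(A' → x A) = { 'x' }
  PREDICT(A' → ε) = { $, 'x' }
X has a single production, so nothing to check there.

Conflict found: Predict set conflict for A': { 'x' }
The grammar is NOT LL(1).

Answer: No. Predict set conflict for A': { 'x' }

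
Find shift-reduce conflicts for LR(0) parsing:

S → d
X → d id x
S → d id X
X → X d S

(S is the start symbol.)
Yes — I2: [S → d .] vs [S → d . id X]; I4: [S → d id X .] vs [X → X . d S]

A shift-reduce conflict occurs when an LR(0) state has both:
  - a complete (reduce) item [A → α .] (dot at the end), and
  - a shift item [B → β . c γ] (dot before a terminal).

Augment with S' → S and build the canonical LR(0) collection (I0 = CLOSURE({[S' → . S]}), then GOTO on every symbol after a dot until no new states appear). It has 10 states:
  I0: { [S → . d id X], [S → . d], [S' → . S] }  — shift
  I1: { [S' → S .] }  — accept
  I2: { [S → d . id X], [S → d .] }  — shift, reduce
  I3: { [S → d id . X], [X → . X d S], [X → . d id x] }  — shift
  I4: { [S → d id X .], [X → X . d S] }  — shift, reduce
  I5: { [X → d . id x] }  — shift
  I6: { [X → d id . x] }  — shift
  I7: { [X → d id x .] }  — reduce
  I8: { [S → . d id X], [S → . d], [X → X d . S] }  — shift
  I9: { [X → X d S .] }  — reduce

I2 contains reduce item [S → d .] and shift item [S → d . id X] — shift-reduce conflict.
I4 contains reduce item [S → d id X .] and shift item [X → X . d S] — shift-reduce conflict.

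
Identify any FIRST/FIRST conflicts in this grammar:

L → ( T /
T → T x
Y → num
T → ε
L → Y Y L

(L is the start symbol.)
FIRST sets of the non-terminals at (or reachable through a nullable prefix from) the front of some alternative:
  FIRST(Y) = { 'num' }
  FIRST(T) = { 'x', ε }

Productions for L:
  L → ( T /: FIRST = { '(' }
  L → Y Y L: FIRST = { 'num' }
Productions for T:
  T → T x: FIRST = { 'x' }
  T → ε: FIRST = { ε }
Y has only one production, so no FIRST/FIRST conflict is possible there.

All alternatives of each non-terminal have pairwise disjoint FIRST sets.

Answer: No FIRST/FIRST conflicts.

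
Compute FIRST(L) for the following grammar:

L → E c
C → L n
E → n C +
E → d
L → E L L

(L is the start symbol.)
To compute FIRST(L), examine every production with L on the left-hand side, reading each right-hand side left to right until a non-nullable symbol is reached.

FIRST sets of the other non-terminals involved (by the same procedure, iterated to a fixed point):
  FIRST(E) = { 'd', 'n' }

From L → E c:
  - E is a non-terminal: add FIRST(E) \ {ε} = { 'd', 'n' }
    E is not nullable, so stop
From L → E L L:
  - E is a non-terminal: add FIRST(E) \ {ε} = { 'd', 'n' }
    E is not nullable, so stop

Collecting: FIRST(L) = { 'd', 'n' }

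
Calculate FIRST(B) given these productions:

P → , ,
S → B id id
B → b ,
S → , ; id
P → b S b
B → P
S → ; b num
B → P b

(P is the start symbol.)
To compute FIRST(B), examine every production with B on the left-hand side, reading each right-hand side left to right until a non-nullable symbol is reached.

FIRST sets of the other non-terminals involved (by the same procedure, iterated to a fixed point):
  FIRST(P) = { ',', 'b' }

From B → b ,:
  - b is a terminal: add 'b' and stop
From B → P:
  - P is a non-terminal: add FIRST(P) \ {ε} = { ',', 'b' }
    P is not nullable, so stop
From B → P b:
  - P is a non-terminal: add FIRST(P) \ {ε} = { ',', 'b' }
    P is not nullable, so stop

Collecting: FIRST(B) = { ',', 'b' }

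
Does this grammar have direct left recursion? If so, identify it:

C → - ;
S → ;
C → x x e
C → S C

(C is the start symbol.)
No direct left recursion

C → - ;: starts with '-'
S → ;: starts with ';'
C → x x e: starts with x
C → S C: starts with S

No direct left recursion found.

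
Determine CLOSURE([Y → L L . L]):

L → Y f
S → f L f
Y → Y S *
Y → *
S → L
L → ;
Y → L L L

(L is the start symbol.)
{ [L → . ;], [L → . Y f], [Y → . *], [Y → . L L L], [Y → . Y S *], [Y → L L . L] }

Start with: [Y → L L . L]
  [Y → L L . L] has the dot before L: add [L → . Y f], [L → . ;]
  [L → . Y f] has the dot before Y: add [Y → . Y S *], [Y → . *], [Y → . L L L]
No further items can be added.

CLOSURE = { [L → . ;], [L → . Y f], [Y → . *], [Y → . L L L], [Y → . Y S *], [Y → L L . L] }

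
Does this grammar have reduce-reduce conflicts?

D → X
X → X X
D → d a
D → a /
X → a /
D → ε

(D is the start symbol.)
Yes — I6: [D → a / .] vs [X → a / .]

A reduce-reduce conflict occurs when an LR(0) state has two complete items [A → α .] and [B → β .] — both call for a reduction, and with no lookahead the parser cannot choose between them.

Augment with D' → D and build the canonical LR(0) collection (I0 = CLOSURE({[D' → . D]}), then GOTO on every symbol after a dot until no new states appear). It has 10 states:
  I0: { [D → . X], [D → . a /], [D → . d a], [D → .], [D' → . D], [X → . X X], [X → . a /] }  — shift, reduce
  I1: { [D' → D .] }  — accept
  I2: { [D → X .], [X → . X X], [X → . a /], [X → X . X] }  — shift, reduce
  I3: { [D → a . /], [X → a . /] }  — shift
  I4: { [D → d . a] }  — shift
  I5: { [D → d a .] }  — reduce
  I6: { [D → a / .], [X → a / .] }  — 2 reduces
  I7: { [X → . X X], [X → . a /], [X → X . X], [X → X X .] }  — shift, reduce
  I8: { [X → a . /] }  — shift
  I9: { [X → a / .] }  — reduce

I6 contains complete items [D → a / .], [X → a / .] — reduce-reduce conflict.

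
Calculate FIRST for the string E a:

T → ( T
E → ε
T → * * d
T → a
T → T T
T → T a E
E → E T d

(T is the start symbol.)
FIRST sets of the non-terminals involved (from the grammar, by fixed-point iteration):
  FIRST(E) = { '(', '*', 'a', ε }

To compute FIRST(E a), process the symbols left to right:
Symbol E is a non-terminal. Add FIRST(E) \ {ε} = { '(', '*', 'a' }
E is nullable (ε ∈ FIRST(E)), continue to the next symbol.
Symbol a is a terminal. Add 'a' and stop.
FIRST(E a) = { '(', '*', 'a' }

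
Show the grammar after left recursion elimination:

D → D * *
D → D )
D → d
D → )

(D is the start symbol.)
D is directly left-recursive. The standard transformation for
  A → A α₁ | ... | A α_m | β₁ | ... | β_n
is
  A  → β₁ A' | ... | β_n A'
  A' → α₁ A' | ... | α_m A' | ε

D → d becomes D → d D'
D → ) becomes D → ) D'
D → D * * becomes D' → * * D'
D → D ) becomes D' → ) D'
Add D' → ε

Resulting grammar:
D → d D'
D → ) D'
D' → * * D'
D' → ) D'
D' → ε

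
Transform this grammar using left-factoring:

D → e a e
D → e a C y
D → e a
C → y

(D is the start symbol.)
Left-factoring transforms A → αβ₁ | αβ₂ into A → αA' and A' → β₁ | β₂
(α is the longest common prefix among the alternatives). Repeat until
no nonterminal has two alternatives with a common prefix.

Round 1: D has alternatives sharing prefix 'e a'. Introduce D': D → e a D'
  Add: D' → e
  Add: D' → C y
  Add: D' → ε

No remaining common prefixes — done.

Resulting grammar:
D → e a D'
D' → e
D' → C y
D' → ε
C → y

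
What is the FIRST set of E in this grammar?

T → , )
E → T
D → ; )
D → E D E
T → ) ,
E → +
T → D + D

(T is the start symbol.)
{ ')', '+', ',', ';' }

To compute FIRST(E), examine every production with E on the left-hand side, reading each right-hand side left to right until a non-nullable symbol is reached.

FIRST sets of the other non-terminals involved (by the same procedure, iterated to a fixed point):
  FIRST(T) = { ')', '+', ',', ';' }

From E → T:
  - T is a non-terminal: add FIRST(T) \ {ε} = { ')', '+', ',', ';' }
    T is not nullable, so stop
From E → +:
  - '+' is a terminal: add '+' and stop

Collecting: FIRST(E) = { ')', '+', ',', ';' }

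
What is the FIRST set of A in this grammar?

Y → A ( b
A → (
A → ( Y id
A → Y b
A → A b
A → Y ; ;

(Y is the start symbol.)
{ '(' }

FIRST sets of the other non-terminals involved (by the same procedure, iterated to a fixed point):
  FIRST(Y) = { '(' }

From A → (:
  - '(' is a terminal: add '(' and stop
From A → ( Y id:
  - '(' is a terminal: add '(' and stop
From A → Y b:
  - Y is a non-terminal: add FIRST(Y) \ {ε} = { '(' }
    Y is not nullable, so stop
From A → A b:
  - A is the symbol being defined: contributes nothing new
    A is not nullable, so stop
From A → Y ; ;:
  - Y is a non-terminal: add FIRST(Y) \ {ε} = { '(' }
    Y is not nullable, so stop

Collecting: FIRST(A) = { '(' }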